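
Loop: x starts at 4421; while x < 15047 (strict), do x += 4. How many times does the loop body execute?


Step 1: x goes from 4421 toward 15047 by 4; the body runs while x<15047, so iterations = ceil((bound-start)/step)
Step 2: Distance=10626
Step 3: ceil(10626/4)=2657

2657


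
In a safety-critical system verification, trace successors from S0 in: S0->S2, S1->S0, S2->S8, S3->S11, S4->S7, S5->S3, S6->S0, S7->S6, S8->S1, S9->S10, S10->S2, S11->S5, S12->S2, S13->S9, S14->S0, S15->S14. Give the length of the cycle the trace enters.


Trace from S0 until a state repeats:
  S0 -> S2 -> S8 -> S1 -> S0
S0 first seen at step 0, revisited at step 4.
Cycle length = 4 - 0 = 4

4


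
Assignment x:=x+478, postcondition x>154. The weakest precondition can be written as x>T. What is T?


Formula: wp(x:=E, P) = P[E/x] (substitute E for x in postcondition)
Step 1: Postcondition: x>154
Step 2: Substitute x+478 for x: x+478>154
Step 3: Solve for x: x > 154-478 = -324

-324


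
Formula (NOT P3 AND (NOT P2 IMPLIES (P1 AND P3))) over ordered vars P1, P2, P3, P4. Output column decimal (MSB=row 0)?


Formula: (NOT P3 AND (NOT P2 IMPLIES (P1 AND P3))) over P1, P2, P3, P4 (16 rows)
Evaluate each row (bits = P1,P2,P3,P4, MSB first):
  row 0 [0000]: (NOT 0 AND (NOT 0 IMPLIES (0 AND 0))) -> 0
  row 1 [0001]: (NOT 0 AND (NOT 0 IMPLIES (0 AND 0))) -> 0
  row 2 [0010]: (NOT 1 AND (NOT 0 IMPLIES (0 AND 1))) -> 0
  row 3 [0011]: (NOT 1 AND (NOT 0 IMPLIES (0 AND 1))) -> 0
  row 4 [0100]: (NOT 0 AND (NOT 1 IMPLIES (0 AND 0))) -> 1
  row 5 [0101]: (NOT 0 AND (NOT 1 IMPLIES (0 AND 0))) -> 1
  row 6 [0110]: (NOT 1 AND (NOT 1 IMPLIES (0 AND 1))) -> 0
  row 7 [0111]: (NOT 1 AND (NOT 1 IMPLIES (0 AND 1))) -> 0
  row 8 [1000]: (NOT 0 AND (NOT 0 IMPLIES (1 AND 0))) -> 0
  row 9 [1001]: (NOT 0 AND (NOT 0 IMPLIES (1 AND 0))) -> 0
  row 10 [1010]: (NOT 1 AND (NOT 0 IMPLIES (1 AND 1))) -> 0
  row 11 [1011]: (NOT 1 AND (NOT 0 IMPLIES (1 AND 1))) -> 0
  row 12 [1100]: (NOT 0 AND (NOT 1 IMPLIES (1 AND 0))) -> 1
  row 13 [1101]: (NOT 0 AND (NOT 1 IMPLIES (1 AND 0))) -> 1
  row 14 [1110]: (NOT 1 AND (NOT 1 IMPLIES (1 AND 1))) -> 0
  row 15 [1111]: (NOT 1 AND (NOT 1 IMPLIES (1 AND 1))) -> 0
Full result column, 4 rows per line (P1,P2 fixed per line; P3,P4 runs 00..11 left to right):
  rows 0-3 [P1,P2=00]: 0000  = hex 0
  rows 4-7 [P1,P2=01]: 1100  = hex C
  rows 8-11 [P1,P2=10]: 0000  = hex 0
  rows 12-15 [P1,P2=11]: 1100  = hex C
Output column (row 0 .. row 15) = 0000110000001100
Output column grouped in 4s = 0000 1100 0000 1100 = 0x0C0C
Convert to decimal digit by digit (value = value*16 + digit):
  0 -> 0
  0*16 + 12 (C) = 12
  12*16 + 0 = 192
  192*16 + 12 (C) = 3084
Decimal = 3084

3084


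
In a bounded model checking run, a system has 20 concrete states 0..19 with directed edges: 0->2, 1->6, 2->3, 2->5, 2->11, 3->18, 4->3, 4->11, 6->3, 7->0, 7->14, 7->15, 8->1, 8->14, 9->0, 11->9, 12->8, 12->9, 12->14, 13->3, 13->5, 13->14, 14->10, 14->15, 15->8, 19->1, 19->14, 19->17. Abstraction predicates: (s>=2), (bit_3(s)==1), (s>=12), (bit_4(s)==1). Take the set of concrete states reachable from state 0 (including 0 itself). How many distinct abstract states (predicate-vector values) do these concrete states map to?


BFS from 0:
Concrete reachable: {0, 2, 3, 5, 9, 11, 18}
Abstract via predicates (s>=2), (bit_3(s)==1), (s>=12), (bit_4(s)==1):
  (0,0,0,0) <- {0}
  (1,0,0,0) <- {2, 3, 5}
  (1,0,1,1) <- {18}
  (1,1,0,0) <- {9, 11}
Distinct abstract states = 4

4


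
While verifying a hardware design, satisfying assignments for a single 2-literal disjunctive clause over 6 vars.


Step 1: Total=2^6=64
Step 2: Unsat when all 2 false: 2^4=16
Step 3: Sat=64-16=48

48


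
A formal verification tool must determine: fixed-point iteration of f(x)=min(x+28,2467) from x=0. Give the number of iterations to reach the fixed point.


Step 1: x=0, cap=2467, increment=28
Step 2: x grows by 28 each step until capped at 2467; fixed point is x=2467
Step 3: iterations = ceil(2467/28) = 89

89


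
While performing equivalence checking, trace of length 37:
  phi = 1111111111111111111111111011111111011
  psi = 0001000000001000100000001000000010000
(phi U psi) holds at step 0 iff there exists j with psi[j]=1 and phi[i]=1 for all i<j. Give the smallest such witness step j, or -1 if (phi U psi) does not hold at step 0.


(phi U psi) at 0: need smallest j with psi[j]=1 and phi[i]=1 for all i in [0,j).
Scan from step 0:
  step 0: phi=1, psi=0 -> continue
  step 1: phi=1, psi=0 -> continue
  step 2: phi=1, psi=0 -> continue
  step 3: psi=1 and phi held for [0,3) -> witness found
Witness step = 3

3


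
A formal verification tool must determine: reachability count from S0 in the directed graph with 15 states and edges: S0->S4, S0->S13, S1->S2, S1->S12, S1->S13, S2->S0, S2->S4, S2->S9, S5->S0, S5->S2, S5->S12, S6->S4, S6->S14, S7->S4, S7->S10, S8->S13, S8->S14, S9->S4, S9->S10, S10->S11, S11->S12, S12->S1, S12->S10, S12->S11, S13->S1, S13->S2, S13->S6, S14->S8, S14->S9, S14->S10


BFS from S0:
  layer 0: {S0}
  layer 1: {S4, S13}
  layer 2: {S1, S2, S6}
  layer 3: {S9, S12, S14}
  layer 4: {S8, S10, S11}
Reachable set: {S0, S1, S2, S4, S6, S8, S9, S10, S11, S12, S13, S14}
Count = 12

12


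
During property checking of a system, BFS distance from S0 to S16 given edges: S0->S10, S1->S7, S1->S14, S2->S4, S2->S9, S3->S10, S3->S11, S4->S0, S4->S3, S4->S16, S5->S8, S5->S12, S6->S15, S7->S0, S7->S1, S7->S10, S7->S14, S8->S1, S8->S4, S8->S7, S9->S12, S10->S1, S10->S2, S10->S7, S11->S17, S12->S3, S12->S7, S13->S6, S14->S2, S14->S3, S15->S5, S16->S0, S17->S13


BFS layer-by-layer from S0:
  dist 0: {S0}
  dist 1: {S10}
  dist 2: {S1, S2, S7}
  dist 3: {S4, S9, S14}
  dist 4: {S3, S12, S16}
  -> S16 reached at distance 4
Shortest path length = 4

4


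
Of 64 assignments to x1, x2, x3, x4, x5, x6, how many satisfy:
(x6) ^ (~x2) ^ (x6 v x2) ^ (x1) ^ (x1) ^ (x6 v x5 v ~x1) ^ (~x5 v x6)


CNF with 7 clauses over 6 vars (64 assignments).
An assignment satisfies CNF iff every clause has >=1 true literal.
Check each row (bits = x1,x2,x3,x4,x5,x6; clause T/F shown):
  row 0 [000000]: clauses=FTFFFTT -> 0
  row 1 [000001]: clauses=TTTFFTT -> 0
  row 2 [000010]: clauses=FTFFFTF -> 0
  row 3 [000011]: clauses=TTTFFTT -> 0
  row 4 [000100]: clauses=FTFFFTT -> 0
  (every remaining row is evaluated the same way; all 64 results are listed next)
Full result column, 8 rows per line (x1,x2,x3 fixed per line; x4,x5,x6 runs 000..111 left to right):
  rows 0-7 [x1,x2,x3=000]: 00000000  (ones: 0)
  rows 8-15 [x1,x2,x3=001]: 00000000  (ones: 0)
  rows 16-23 [x1,x2,x3=010]: 00000000  (ones: 0)
  rows 24-31 [x1,x2,x3=011]: 00000000  (ones: 0)
  rows 32-39 [x1,x2,x3=100]: 01010101  (ones: 4)
  rows 40-47 [x1,x2,x3=101]: 01010101  (ones: 4)
  rows 48-55 [x1,x2,x3=110]: 00000000  (ones: 0)
  rows 56-63 [x1,x2,x3=111]: 00000000  (ones: 0)
Satisfying assignments = 0+0+0+0+4+4+0+0 = 8

8


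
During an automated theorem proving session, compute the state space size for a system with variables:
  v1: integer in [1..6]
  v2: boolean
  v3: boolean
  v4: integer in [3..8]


State space = product of domain sizes of all variables.
Domain sizes:
  v1 (integer in [1..6]): 6
  v2 (boolean): 2
  v3 (boolean): 2
  v4 (integer in [3..8]): 6
Product = 6 * 2 * 2 * 6 = 144

144


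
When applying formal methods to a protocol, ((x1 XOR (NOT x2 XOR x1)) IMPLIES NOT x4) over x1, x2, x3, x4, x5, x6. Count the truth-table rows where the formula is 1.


Formula: ((x1 XOR (NOT x2 XOR x1)) IMPLIES NOT x4) over 6 vars (64 rows)
Evaluate each row (x1, x2, x3, x4, x5, x6 as bits, MSB first):
  row 0 [000000]: ((0 XOR (NOT 0 XOR 0)) IMPLIES NOT 0) -> 1
  row 1 [000001]: ((0 XOR (NOT 0 XOR 0)) IMPLIES NOT 0) -> 1
  row 2 [000010]: ((0 XOR (NOT 0 XOR 0)) IMPLIES NOT 0) -> 1
  row 3 [000011]: ((0 XOR (NOT 0 XOR 0)) IMPLIES NOT 0) -> 1
  row 4 [000100]: ((0 XOR (NOT 0 XOR 0)) IMPLIES NOT 1) -> 0
  (every remaining row is evaluated the same way; all 64 results are listed next)
Full result column, 8 rows per line (x1,x2,x3 fixed per line; x4,x5,x6 runs 000..111 left to right):
  rows 0-7 [x1,x2,x3=000]: 11110000  (ones: 4)
  rows 8-15 [x1,x2,x3=001]: 11110000  (ones: 4)
  rows 16-23 [x1,x2,x3=010]: 11111111  (ones: 8)
  rows 24-31 [x1,x2,x3=011]: 11111111  (ones: 8)
  rows 32-39 [x1,x2,x3=100]: 11110000  (ones: 4)
  rows 40-47 [x1,x2,x3=101]: 11110000  (ones: 4)
  rows 48-55 [x1,x2,x3=110]: 11111111  (ones: 8)
  rows 56-63 [x1,x2,x3=111]: 11111111  (ones: 8)
Count of 1-rows = 4+4+8+8+4+4+8+8 = 48

48


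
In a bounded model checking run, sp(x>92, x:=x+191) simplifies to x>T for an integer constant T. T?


Formula: sp(P, x:=E) = exists old_x. (x = E[old_x/x]) AND P[old_x/x] (old_x is the value of x before the assignment; eliminate old_x by solving x = E[old_x/x] for old_x)
Step 1: Precondition P: x>92, i.e. old_x > 92
Step 2: Assignment gives x = old_x + 191, so old_x = x - 191
Step 3: Substitute into P: x - 191 > 92
Step 4: Simplify: x > 92+191 = 283

283


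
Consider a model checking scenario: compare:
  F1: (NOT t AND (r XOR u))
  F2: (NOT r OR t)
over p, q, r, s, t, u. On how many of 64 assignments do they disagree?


F1 = (NOT t AND (r XOR u))
F2 = (NOT r OR t)
Evaluate both on each of 64 rows (bits = p,q,r,s,t,u):
  row 0 [000000]: F1=0 F2=1 (differ) -> 1
  row 1 [000001]: F1=1 F2=1 -> 0
  row 2 [000010]: F1=0 F2=1 (differ) -> 1
  row 3 [000011]: F1=0 F2=1 (differ) -> 1
  row 4 [000100]: F1=0 F2=1 (differ) -> 1
  (every remaining row is evaluated the same way; all 64 results are listed next)
Full result column, 8 rows per line (p,q,r fixed per line; s,t,u runs 000..111 left to right):
  rows 0-7 [p,q,r=000]: 10111011  (ones: 6)
  rows 8-15 [p,q,r=001]: 10111011  (ones: 6)
  rows 16-23 [p,q,r=010]: 10111011  (ones: 6)
  rows 24-31 [p,q,r=011]: 10111011  (ones: 6)
  rows 32-39 [p,q,r=100]: 10111011  (ones: 6)
  rows 40-47 [p,q,r=101]: 10111011  (ones: 6)
  rows 48-55 [p,q,r=110]: 10111011  (ones: 6)
  rows 56-63 [p,q,r=111]: 10111011  (ones: 6)
Disagreements = 6+6+6+6+6+6+6+6 = 48

48


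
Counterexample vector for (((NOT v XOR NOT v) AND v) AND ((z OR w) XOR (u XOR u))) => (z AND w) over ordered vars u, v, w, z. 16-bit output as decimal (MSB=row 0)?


F1 = (((NOT v XOR NOT v) AND v) AND ((z OR w) XOR (u XOR u)))
F2 = (z AND w)
Counterexample to F1=>F2 is where F1=1 and F2=0.
Evaluate each row (bits = u,v,w,z, MSB first):
  row 0 [0000]: F1=0 F2=0 -> F1&~F2 -> 0
  row 1 [0001]: F1=0 F2=0 -> F1&~F2 -> 0
  row 2 [0010]: F1=0 F2=0 -> F1&~F2 -> 0
  row 3 [0011]: F1=0 F2=1 -> F1&~F2 -> 0
  row 4 [0100]: F1=0 F2=0 -> F1&~F2 -> 0
  row 5 [0101]: F1=0 F2=0 -> F1&~F2 -> 0
  row 6 [0110]: F1=0 F2=0 -> F1&~F2 -> 0
  row 7 [0111]: F1=0 F2=1 -> F1&~F2 -> 0
  row 8 [1000]: F1=0 F2=0 -> F1&~F2 -> 0
  row 9 [1001]: F1=0 F2=0 -> F1&~F2 -> 0
  row 10 [1010]: F1=0 F2=0 -> F1&~F2 -> 0
  row 11 [1011]: F1=0 F2=1 -> F1&~F2 -> 0
  row 12 [1100]: F1=0 F2=0 -> F1&~F2 -> 0
  row 13 [1101]: F1=0 F2=0 -> F1&~F2 -> 0
  row 14 [1110]: F1=0 F2=0 -> F1&~F2 -> 0
  row 15 [1111]: F1=0 F2=1 -> F1&~F2 -> 0
Full result column, 4 rows per line (u,v fixed per line; w,z runs 00..11 left to right):
  rows 0-3 [u,v=00]: 0000  = hex 0
  rows 4-7 [u,v=01]: 0000  = hex 0
  rows 8-11 [u,v=10]: 0000  = hex 0
  rows 12-15 [u,v=11]: 0000  = hex 0
Counterexample vector (row 0 .. row 15) = 0000000000000000
Output column grouped in 4s = 0000 0000 0000 0000 = 0x0000
Convert to decimal digit by digit (value = value*16 + digit):
  0 -> 0
  0*16 + 0 = 0
  0*16 + 0 = 0
  0*16 + 0 = 0
Decimal = 0

0


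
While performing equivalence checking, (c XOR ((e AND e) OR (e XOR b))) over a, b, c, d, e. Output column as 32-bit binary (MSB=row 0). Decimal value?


Formula: (c XOR ((e AND e) OR (e XOR b))) over a, b, c, d, e (32 rows)
Evaluate each row (bits = a,b,c,d,e, MSB first):
  row 0 [00000]: (0 XOR ((0 AND 0) OR (0 XOR 0))) -> 0
  row 1 [00001]: (0 XOR ((1 AND 1) OR (1 XOR 0))) -> 1
  row 2 [00010]: (0 XOR ((0 AND 0) OR (0 XOR 0))) -> 0
  row 3 [00011]: (0 XOR ((1 AND 1) OR (1 XOR 0))) -> 1
  row 4 [00100]: (1 XOR ((0 AND 0) OR (0 XOR 0))) -> 1
  row 5 [00101]: (1 XOR ((1 AND 1) OR (1 XOR 0))) -> 0
  row 6 [00110]: (1 XOR ((0 AND 0) OR (0 XOR 0))) -> 1
  row 7 [00111]: (1 XOR ((1 AND 1) OR (1 XOR 0))) -> 0
  row 8 [01000]: (0 XOR ((0 AND 0) OR (0 XOR 1))) -> 1
  row 9 [01001]: (0 XOR ((1 AND 1) OR (1 XOR 1))) -> 1
  row 10 [01010]: (0 XOR ((0 AND 0) OR (0 XOR 1))) -> 1
  row 11 [01011]: (0 XOR ((1 AND 1) OR (1 XOR 1))) -> 1
  row 12 [01100]: (1 XOR ((0 AND 0) OR (0 XOR 1))) -> 0
  row 13 [01101]: (1 XOR ((1 AND 1) OR (1 XOR 1))) -> 0
  row 14 [01110]: (1 XOR ((0 AND 0) OR (0 XOR 1))) -> 0
  row 15 [01111]: (1 XOR ((1 AND 1) OR (1 XOR 1))) -> 0
  row 16 [10000]: (0 XOR ((0 AND 0) OR (0 XOR 0))) -> 0
  row 17 [10001]: (0 XOR ((1 AND 1) OR (1 XOR 0))) -> 1
  row 18 [10010]: (0 XOR ((0 AND 0) OR (0 XOR 0))) -> 0
  row 19 [10011]: (0 XOR ((1 AND 1) OR (1 XOR 0))) -> 1
  row 20 [10100]: (1 XOR ((0 AND 0) OR (0 XOR 0))) -> 1
  row 21 [10101]: (1 XOR ((1 AND 1) OR (1 XOR 0))) -> 0
  row 22 [10110]: (1 XOR ((0 AND 0) OR (0 XOR 0))) -> 1
  row 23 [10111]: (1 XOR ((1 AND 1) OR (1 XOR 0))) -> 0
  row 24 [11000]: (0 XOR ((0 AND 0) OR (0 XOR 1))) -> 1
  row 25 [11001]: (0 XOR ((1 AND 1) OR (1 XOR 1))) -> 1
  row 26 [11010]: (0 XOR ((0 AND 0) OR (0 XOR 1))) -> 1
  row 27 [11011]: (0 XOR ((1 AND 1) OR (1 XOR 1))) -> 1
  row 28 [11100]: (1 XOR ((0 AND 0) OR (0 XOR 1))) -> 0
  row 29 [11101]: (1 XOR ((1 AND 1) OR (1 XOR 1))) -> 0
  row 30 [11110]: (1 XOR ((0 AND 0) OR (0 XOR 1))) -> 0
  row 31 [11111]: (1 XOR ((1 AND 1) OR (1 XOR 1))) -> 0
Full result column, 4 rows per line (a,b,c fixed per line; d,e runs 00..11 left to right):
  rows 0-3 [a,b,c=000]: 0101  = hex 5
  rows 4-7 [a,b,c=001]: 1010  = hex A
  rows 8-11 [a,b,c=010]: 1111  = hex F
  rows 12-15 [a,b,c=011]: 0000  = hex 0
  rows 16-19 [a,b,c=100]: 0101  = hex 5
  rows 20-23 [a,b,c=101]: 1010  = hex A
  rows 24-27 [a,b,c=110]: 1111  = hex F
  rows 28-31 [a,b,c=111]: 0000  = hex 0
Output column (row 0 .. row 31) = 01011010111100000101101011110000
Output column grouped in 4s = 0101 1010 1111 0000 0101 1010 1111 0000 = 0x5AF05AF0
Convert to decimal digit by digit (value = value*16 + digit):
  5 -> 5
  5*16 + 10 (A) = 90
  90*16 + 15 (F) = 1455
  1455*16 + 0 = 23280
  23280*16 + 5 = 372485
  372485*16 + 10 (A) = 5959770
  5959770*16 + 15 (F) = 95356335
  95356335*16 + 0 = 1525701360
Decimal = 1525701360

1525701360


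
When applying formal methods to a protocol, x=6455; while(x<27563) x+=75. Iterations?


Step 1: x goes from 6455 toward 27563 by 75; the body runs while x<27563, so iterations = ceil((bound-start)/step)
Step 2: Distance=21108
Step 3: ceil(21108/75)=282

282


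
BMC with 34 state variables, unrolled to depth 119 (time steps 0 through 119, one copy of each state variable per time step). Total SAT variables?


BMC unrolls to depth k, creating one copy of each state var for steps 0..k.
Step count = 119 + 1 = 120 (steps 0 through 119)
Vars per step = 34
Total = 34 * 120 = 4080

4080


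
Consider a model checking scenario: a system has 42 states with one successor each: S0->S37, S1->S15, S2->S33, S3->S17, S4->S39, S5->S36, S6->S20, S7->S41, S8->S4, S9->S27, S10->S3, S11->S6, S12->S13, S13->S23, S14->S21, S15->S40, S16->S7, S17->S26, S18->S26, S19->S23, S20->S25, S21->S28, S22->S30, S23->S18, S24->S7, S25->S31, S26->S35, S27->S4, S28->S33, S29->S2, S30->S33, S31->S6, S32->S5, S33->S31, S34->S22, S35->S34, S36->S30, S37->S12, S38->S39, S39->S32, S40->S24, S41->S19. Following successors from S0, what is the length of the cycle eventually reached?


Trace from S0 until a state repeats:
  S0 -> S37 -> S12 -> S13 -> S23 -> S18 -> S26 -> S35 -> S34 -> S22 -> S30 -> S33 -> S31 -> S6 -> S20 -> S25 -> S31
S31 first seen at step 12, revisited at step 16.
Cycle length = 16 - 12 = 4

4


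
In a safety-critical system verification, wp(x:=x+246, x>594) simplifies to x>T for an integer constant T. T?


Formula: wp(x:=E, P) = P[E/x] (substitute E for x in postcondition)
Step 1: Postcondition: x>594
Step 2: Substitute x+246 for x: x+246>594
Step 3: Solve for x: x > 594-246 = 348

348


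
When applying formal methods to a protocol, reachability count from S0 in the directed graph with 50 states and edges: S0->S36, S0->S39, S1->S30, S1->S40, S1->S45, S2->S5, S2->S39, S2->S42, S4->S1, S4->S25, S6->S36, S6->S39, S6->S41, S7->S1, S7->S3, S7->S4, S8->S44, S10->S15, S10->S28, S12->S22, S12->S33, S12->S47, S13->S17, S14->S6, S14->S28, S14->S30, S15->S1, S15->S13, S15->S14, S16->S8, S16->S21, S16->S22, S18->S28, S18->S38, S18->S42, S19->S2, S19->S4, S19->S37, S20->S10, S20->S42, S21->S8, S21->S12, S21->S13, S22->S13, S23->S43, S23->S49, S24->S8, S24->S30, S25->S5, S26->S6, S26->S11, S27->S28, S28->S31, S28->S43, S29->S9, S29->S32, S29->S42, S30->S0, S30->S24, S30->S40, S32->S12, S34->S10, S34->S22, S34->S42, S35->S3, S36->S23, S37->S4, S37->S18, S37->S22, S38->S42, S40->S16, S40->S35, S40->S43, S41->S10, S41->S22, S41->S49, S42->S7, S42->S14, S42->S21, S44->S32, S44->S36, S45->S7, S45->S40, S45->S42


BFS from S0:
  layer 0: {S0}
  layer 1: {S36, S39}
  layer 2: {S23}
  layer 3: {S43, S49}
Reachable set: {S0, S23, S36, S39, S43, S49}
Count = 6

6


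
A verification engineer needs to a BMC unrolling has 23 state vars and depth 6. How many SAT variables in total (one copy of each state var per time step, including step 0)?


BMC unrolls to depth k, creating one copy of each state var for steps 0..k.
Step count = 6 + 1 = 7 (steps 0 through 6)
Vars per step = 23
Total = 23 * 7 = 161

161


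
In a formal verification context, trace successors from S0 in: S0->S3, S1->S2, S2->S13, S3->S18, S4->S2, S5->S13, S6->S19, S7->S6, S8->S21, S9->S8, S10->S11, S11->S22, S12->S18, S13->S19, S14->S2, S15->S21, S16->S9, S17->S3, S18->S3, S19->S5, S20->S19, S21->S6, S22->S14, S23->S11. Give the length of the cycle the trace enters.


Trace from S0 until a state repeats:
  S0 -> S3 -> S18 -> S3
S3 first seen at step 1, revisited at step 3.
Cycle length = 3 - 1 = 2

2


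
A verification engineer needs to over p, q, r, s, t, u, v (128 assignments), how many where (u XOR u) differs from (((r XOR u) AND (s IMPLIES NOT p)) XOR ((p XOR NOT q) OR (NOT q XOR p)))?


F1 = (u XOR u)
F2 = (((r XOR u) AND (s IMPLIES NOT p)) XOR ((p XOR NOT q) OR (NOT q XOR p)))
Evaluate both on each of 128 rows (bits = p,q,r,s,t,u,v):
  row 0 [0000000]: F1=0 F2=1 (differ) -> 1
  row 1 [0000001]: F1=0 F2=1 (differ) -> 1
  row 2 [0000010]: F1=0 F2=0 -> 0
  row 3 [0000011]: F1=0 F2=0 -> 0
  row 4 [0000100]: F1=0 F2=1 (differ) -> 1
  (every remaining row is evaluated the same way; all 128 results are listed next)
Full result column, 8 rows per line (p,q,r,s fixed per line; t,u,v runs 000..111 left to right):
  rows 0-7 [p,q,r,s=0000]: 11001100  (ones: 4)
  rows 8-15 [p,q,r,s=0001]: 11001100  (ones: 4)
  rows 16-23 [p,q,r,s=0010]: 00110011  (ones: 4)
  rows 24-31 [p,q,r,s=0011]: 00110011  (ones: 4)
  rows 32-39 [p,q,r,s=0100]: 00110011  (ones: 4)
  rows 40-47 [p,q,r,s=0101]: 00110011  (ones: 4)
  rows 48-55 [p,q,r,s=0110]: 11001100  (ones: 4)
  rows 56-63 [p,q,r,s=0111]: 11001100  (ones: 4)
  rows 64-71 [p,q,r,s=1000]: 00110011  (ones: 4)
  rows 72-79 [p,q,r,s=1001]: 00000000  (ones: 0)
  rows 80-87 [p,q,r,s=1010]: 11001100  (ones: 4)
  rows 88-95 [p,q,r,s=1011]: 00000000  (ones: 0)
  rows 96-103 [p,q,r,s=1100]: 11001100  (ones: 4)
  rows 104-111 [p,q,r,s=1101]: 11111111  (ones: 8)
  rows 112-119 [p,q,r,s=1110]: 00110011  (ones: 4)
  rows 120-127 [p,q,r,s=1111]: 11111111  (ones: 8)
Disagreements = 4+4+4+4+4+4+4+4+4+0+4+0+4+8+4+8 = 64

64


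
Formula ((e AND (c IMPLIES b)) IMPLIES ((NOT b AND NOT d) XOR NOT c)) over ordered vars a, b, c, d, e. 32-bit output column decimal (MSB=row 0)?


Formula: ((e AND (c IMPLIES b)) IMPLIES ((NOT b AND NOT d) XOR NOT c)) over a, b, c, d, e (32 rows)
Evaluate each row (bits = a,b,c,d,e, MSB first):
  row 0 [00000]: ((0 AND (0 IMPLIES 0)) IMPLIES ((NOT 0 AND NOT 0) XOR NOT 0)) -> 1
  row 1 [00001]: ((1 AND (0 IMPLIES 0)) IMPLIES ((NOT 0 AND NOT 0) XOR NOT 0)) -> 0
  row 2 [00010]: ((0 AND (0 IMPLIES 0)) IMPLIES ((NOT 0 AND NOT 1) XOR NOT 0)) -> 1
  row 3 [00011]: ((1 AND (0 IMPLIES 0)) IMPLIES ((NOT 0 AND NOT 1) XOR NOT 0)) -> 1
  row 4 [00100]: ((0 AND (1 IMPLIES 0)) IMPLIES ((NOT 0 AND NOT 0) XOR NOT 1)) -> 1
  row 5 [00101]: ((1 AND (1 IMPLIES 0)) IMPLIES ((NOT 0 AND NOT 0) XOR NOT 1)) -> 1
  row 6 [00110]: ((0 AND (1 IMPLIES 0)) IMPLIES ((NOT 0 AND NOT 1) XOR NOT 1)) -> 1
  row 7 [00111]: ((1 AND (1 IMPLIES 0)) IMPLIES ((NOT 0 AND NOT 1) XOR NOT 1)) -> 1
  row 8 [01000]: ((0 AND (0 IMPLIES 1)) IMPLIES ((NOT 1 AND NOT 0) XOR NOT 0)) -> 1
  row 9 [01001]: ((1 AND (0 IMPLIES 1)) IMPLIES ((NOT 1 AND NOT 0) XOR NOT 0)) -> 1
  row 10 [01010]: ((0 AND (0 IMPLIES 1)) IMPLIES ((NOT 1 AND NOT 1) XOR NOT 0)) -> 1
  row 11 [01011]: ((1 AND (0 IMPLIES 1)) IMPLIES ((NOT 1 AND NOT 1) XOR NOT 0)) -> 1
  row 12 [01100]: ((0 AND (1 IMPLIES 1)) IMPLIES ((NOT 1 AND NOT 0) XOR NOT 1)) -> 1
  row 13 [01101]: ((1 AND (1 IMPLIES 1)) IMPLIES ((NOT 1 AND NOT 0) XOR NOT 1)) -> 0
  row 14 [01110]: ((0 AND (1 IMPLIES 1)) IMPLIES ((NOT 1 AND NOT 1) XOR NOT 1)) -> 1
  row 15 [01111]: ((1 AND (1 IMPLIES 1)) IMPLIES ((NOT 1 AND NOT 1) XOR NOT 1)) -> 0
  row 16 [10000]: ((0 AND (0 IMPLIES 0)) IMPLIES ((NOT 0 AND NOT 0) XOR NOT 0)) -> 1
  row 17 [10001]: ((1 AND (0 IMPLIES 0)) IMPLIES ((NOT 0 AND NOT 0) XOR NOT 0)) -> 0
  row 18 [10010]: ((0 AND (0 IMPLIES 0)) IMPLIES ((NOT 0 AND NOT 1) XOR NOT 0)) -> 1
  row 19 [10011]: ((1 AND (0 IMPLIES 0)) IMPLIES ((NOT 0 AND NOT 1) XOR NOT 0)) -> 1
  row 20 [10100]: ((0 AND (1 IMPLIES 0)) IMPLIES ((NOT 0 AND NOT 0) XOR NOT 1)) -> 1
  row 21 [10101]: ((1 AND (1 IMPLIES 0)) IMPLIES ((NOT 0 AND NOT 0) XOR NOT 1)) -> 1
  row 22 [10110]: ((0 AND (1 IMPLIES 0)) IMPLIES ((NOT 0 AND NOT 1) XOR NOT 1)) -> 1
  row 23 [10111]: ((1 AND (1 IMPLIES 0)) IMPLIES ((NOT 0 AND NOT 1) XOR NOT 1)) -> 1
  row 24 [11000]: ((0 AND (0 IMPLIES 1)) IMPLIES ((NOT 1 AND NOT 0) XOR NOT 0)) -> 1
  row 25 [11001]: ((1 AND (0 IMPLIES 1)) IMPLIES ((NOT 1 AND NOT 0) XOR NOT 0)) -> 1
  row 26 [11010]: ((0 AND (0 IMPLIES 1)) IMPLIES ((NOT 1 AND NOT 1) XOR NOT 0)) -> 1
  row 27 [11011]: ((1 AND (0 IMPLIES 1)) IMPLIES ((NOT 1 AND NOT 1) XOR NOT 0)) -> 1
  row 28 [11100]: ((0 AND (1 IMPLIES 1)) IMPLIES ((NOT 1 AND NOT 0) XOR NOT 1)) -> 1
  row 29 [11101]: ((1 AND (1 IMPLIES 1)) IMPLIES ((NOT 1 AND NOT 0) XOR NOT 1)) -> 0
  row 30 [11110]: ((0 AND (1 IMPLIES 1)) IMPLIES ((NOT 1 AND NOT 1) XOR NOT 1)) -> 1
  row 31 [11111]: ((1 AND (1 IMPLIES 1)) IMPLIES ((NOT 1 AND NOT 1) XOR NOT 1)) -> 0
Full result column, 4 rows per line (a,b,c fixed per line; d,e runs 00..11 left to right):
  rows 0-3 [a,b,c=000]: 1011  = hex B
  rows 4-7 [a,b,c=001]: 1111  = hex F
  rows 8-11 [a,b,c=010]: 1111  = hex F
  rows 12-15 [a,b,c=011]: 1010  = hex A
  rows 16-19 [a,b,c=100]: 1011  = hex B
  rows 20-23 [a,b,c=101]: 1111  = hex F
  rows 24-27 [a,b,c=110]: 1111  = hex F
  rows 28-31 [a,b,c=111]: 1010  = hex A
Output column (row 0 .. row 31) = 10111111111110101011111111111010
Output column grouped in 4s = 1011 1111 1111 1010 1011 1111 1111 1010 = 0xBFFABFFA
Convert to decimal digit by digit (value = value*16 + digit):
  B -> 11
  11*16 + 15 (F) = 191
  191*16 + 15 (F) = 3071
  3071*16 + 10 (A) = 49146
  49146*16 + 11 (B) = 786347
  786347*16 + 15 (F) = 12581567
  12581567*16 + 15 (F) = 201305087
  201305087*16 + 10 (A) = 3220881402
Decimal = 3220881402

3220881402


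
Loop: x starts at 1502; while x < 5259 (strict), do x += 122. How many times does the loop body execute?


Step 1: x goes from 1502 toward 5259 by 122; the body runs while x<5259, so iterations = ceil((bound-start)/step)
Step 2: Distance=3757
Step 3: ceil(3757/122)=31

31


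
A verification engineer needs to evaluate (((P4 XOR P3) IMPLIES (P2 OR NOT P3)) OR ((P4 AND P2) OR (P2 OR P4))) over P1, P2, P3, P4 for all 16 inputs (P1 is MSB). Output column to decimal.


Formula: (((P4 XOR P3) IMPLIES (P2 OR NOT P3)) OR ((P4 AND P2) OR (P2 OR P4))) over P1, P2, P3, P4 (16 rows)
Evaluate each row (bits = P1,P2,P3,P4, MSB first):
  row 0 [0000]: (((0 XOR 0) IMPLIES (0 OR NOT 0)) OR ((0 AND 0) OR (0 OR 0))) -> 1
  row 1 [0001]: (((1 XOR 0) IMPLIES (0 OR NOT 0)) OR ((1 AND 0) OR (0 OR 1))) -> 1
  row 2 [0010]: (((0 XOR 1) IMPLIES (0 OR NOT 1)) OR ((0 AND 0) OR (0 OR 0))) -> 0
  row 3 [0011]: (((1 XOR 1) IMPLIES (0 OR NOT 1)) OR ((1 AND 0) OR (0 OR 1))) -> 1
  row 4 [0100]: (((0 XOR 0) IMPLIES (1 OR NOT 0)) OR ((0 AND 1) OR (1 OR 0))) -> 1
  row 5 [0101]: (((1 XOR 0) IMPLIES (1 OR NOT 0)) OR ((1 AND 1) OR (1 OR 1))) -> 1
  row 6 [0110]: (((0 XOR 1) IMPLIES (1 OR NOT 1)) OR ((0 AND 1) OR (1 OR 0))) -> 1
  row 7 [0111]: (((1 XOR 1) IMPLIES (1 OR NOT 1)) OR ((1 AND 1) OR (1 OR 1))) -> 1
  row 8 [1000]: (((0 XOR 0) IMPLIES (0 OR NOT 0)) OR ((0 AND 0) OR (0 OR 0))) -> 1
  row 9 [1001]: (((1 XOR 0) IMPLIES (0 OR NOT 0)) OR ((1 AND 0) OR (0 OR 1))) -> 1
  row 10 [1010]: (((0 XOR 1) IMPLIES (0 OR NOT 1)) OR ((0 AND 0) OR (0 OR 0))) -> 0
  row 11 [1011]: (((1 XOR 1) IMPLIES (0 OR NOT 1)) OR ((1 AND 0) OR (0 OR 1))) -> 1
  row 12 [1100]: (((0 XOR 0) IMPLIES (1 OR NOT 0)) OR ((0 AND 1) OR (1 OR 0))) -> 1
  row 13 [1101]: (((1 XOR 0) IMPLIES (1 OR NOT 0)) OR ((1 AND 1) OR (1 OR 1))) -> 1
  row 14 [1110]: (((0 XOR 1) IMPLIES (1 OR NOT 1)) OR ((0 AND 1) OR (1 OR 0))) -> 1
  row 15 [1111]: (((1 XOR 1) IMPLIES (1 OR NOT 1)) OR ((1 AND 1) OR (1 OR 1))) -> 1
Full result column, 4 rows per line (P1,P2 fixed per line; P3,P4 runs 00..11 left to right):
  rows 0-3 [P1,P2=00]: 1101  = hex D
  rows 4-7 [P1,P2=01]: 1111  = hex F
  rows 8-11 [P1,P2=10]: 1101  = hex D
  rows 12-15 [P1,P2=11]: 1111  = hex F
Output column (row 0 .. row 15) = 1101111111011111
Output column grouped in 4s = 1101 1111 1101 1111 = 0xDFDF
Convert to decimal digit by digit (value = value*16 + digit):
  D -> 13
  13*16 + 15 (F) = 223
  223*16 + 13 (D) = 3581
  3581*16 + 15 (F) = 57311
Decimal = 57311

57311


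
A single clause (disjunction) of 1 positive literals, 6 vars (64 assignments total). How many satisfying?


Step 1: Total=2^6=64
Step 2: Unsat when all 1 false: 2^5=32
Step 3: Sat=64-32=32

32


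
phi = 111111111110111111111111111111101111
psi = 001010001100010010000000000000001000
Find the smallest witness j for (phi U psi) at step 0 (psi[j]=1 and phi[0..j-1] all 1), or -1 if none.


(phi U psi) at 0: need smallest j with psi[j]=1 and phi[i]=1 for all i in [0,j).
Scan from step 0:
  step 0: phi=1, psi=0 -> continue
  step 1: phi=1, psi=0 -> continue
  step 2: psi=1 and phi held for [0,2) -> witness found
Witness step = 2

2


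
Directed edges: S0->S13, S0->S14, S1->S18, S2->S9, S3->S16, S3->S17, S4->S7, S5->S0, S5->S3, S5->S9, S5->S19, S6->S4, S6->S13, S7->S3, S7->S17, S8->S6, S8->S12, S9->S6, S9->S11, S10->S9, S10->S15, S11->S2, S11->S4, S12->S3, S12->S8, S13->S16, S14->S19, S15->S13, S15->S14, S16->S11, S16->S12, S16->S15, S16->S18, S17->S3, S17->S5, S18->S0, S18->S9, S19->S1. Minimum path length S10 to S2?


BFS layer-by-layer from S10:
  dist 0: {S10}
  dist 1: {S9, S15}
  dist 2: {S6, S11, S13, S14}
  dist 3: {S2, S4, S16, S19}
  -> S2 reached at distance 3
Shortest path length = 3

3


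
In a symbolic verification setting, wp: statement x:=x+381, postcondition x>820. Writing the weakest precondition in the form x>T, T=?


Formula: wp(x:=E, P) = P[E/x] (substitute E for x in postcondition)
Step 1: Postcondition: x>820
Step 2: Substitute x+381 for x: x+381>820
Step 3: Solve for x: x > 820-381 = 439

439


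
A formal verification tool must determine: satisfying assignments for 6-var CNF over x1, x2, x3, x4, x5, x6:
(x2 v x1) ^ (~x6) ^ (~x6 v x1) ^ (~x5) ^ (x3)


CNF with 5 clauses over 6 vars (64 assignments).
An assignment satisfies CNF iff every clause has >=1 true literal.
Check each row (bits = x1,x2,x3,x4,x5,x6; clause T/F shown):
  row 0 [000000]: clauses=FTTTF -> 0
  row 1 [000001]: clauses=FFFTF -> 0
  row 2 [000010]: clauses=FTTFF -> 0
  row 3 [000011]: clauses=FFFFF -> 0
  row 4 [000100]: clauses=FTTTF -> 0
  (every remaining row is evaluated the same way; all 64 results are listed next)
Full result column, 8 rows per line (x1,x2,x3 fixed per line; x4,x5,x6 runs 000..111 left to right):
  rows 0-7 [x1,x2,x3=000]: 00000000  (ones: 0)
  rows 8-15 [x1,x2,x3=001]: 00000000  (ones: 0)
  rows 16-23 [x1,x2,x3=010]: 00000000  (ones: 0)
  rows 24-31 [x1,x2,x3=011]: 10001000  (ones: 2)
  rows 32-39 [x1,x2,x3=100]: 00000000  (ones: 0)
  rows 40-47 [x1,x2,x3=101]: 10001000  (ones: 2)
  rows 48-55 [x1,x2,x3=110]: 00000000  (ones: 0)
  rows 56-63 [x1,x2,x3=111]: 10001000  (ones: 2)
Satisfying assignments = 0+0+0+2+0+2+0+2 = 6

6


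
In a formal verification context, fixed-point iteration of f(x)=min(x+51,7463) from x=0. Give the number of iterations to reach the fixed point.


Step 1: x=0, cap=7463, increment=51
Step 2: x grows by 51 each step until capped at 7463; fixed point is x=7463
Step 3: iterations = ceil(7463/51) = 147

147


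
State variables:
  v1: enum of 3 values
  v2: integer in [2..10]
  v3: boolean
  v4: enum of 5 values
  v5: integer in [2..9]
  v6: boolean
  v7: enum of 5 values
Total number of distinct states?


State space = product of domain sizes of all variables.
Domain sizes:
  v1 (enum of 3 values): 3
  v2 (integer in [2..10]): 9
  v3 (boolean): 2
  v4 (enum of 5 values): 5
  v5 (integer in [2..9]): 8
  v6 (boolean): 2
  v7 (enum of 5 values): 5
Product = 3 * 9 * 2 * 5 * 8 * 2 * 5 = 21600

21600


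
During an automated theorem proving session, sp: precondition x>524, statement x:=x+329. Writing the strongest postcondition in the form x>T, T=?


Formula: sp(P, x:=E) = exists old_x. (x = E[old_x/x]) AND P[old_x/x] (old_x is the value of x before the assignment; eliminate old_x by solving x = E[old_x/x] for old_x)
Step 1: Precondition P: x>524, i.e. old_x > 524
Step 2: Assignment gives x = old_x + 329, so old_x = x - 329
Step 3: Substitute into P: x - 329 > 524
Step 4: Simplify: x > 524+329 = 853

853


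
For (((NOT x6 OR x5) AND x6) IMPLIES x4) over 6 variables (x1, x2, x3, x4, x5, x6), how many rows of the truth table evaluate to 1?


Formula: (((NOT x6 OR x5) AND x6) IMPLIES x4) over 6 vars (64 rows)
Evaluate each row (x1, x2, x3, x4, x5, x6 as bits, MSB first):
  row 0 [000000]: (((NOT 0 OR 0) AND 0) IMPLIES 0) -> 1
  row 1 [000001]: (((NOT 1 OR 0) AND 1) IMPLIES 0) -> 1
  row 2 [000010]: (((NOT 0 OR 1) AND 0) IMPLIES 0) -> 1
  row 3 [000011]: (((NOT 1 OR 1) AND 1) IMPLIES 0) -> 0
  row 4 [000100]: (((NOT 0 OR 0) AND 0) IMPLIES 1) -> 1
  (every remaining row is evaluated the same way; all 64 results are listed next)
Full result column, 8 rows per line (x1,x2,x3 fixed per line; x4,x5,x6 runs 000..111 left to right):
  rows 0-7 [x1,x2,x3=000]: 11101111  (ones: 7)
  rows 8-15 [x1,x2,x3=001]: 11101111  (ones: 7)
  rows 16-23 [x1,x2,x3=010]: 11101111  (ones: 7)
  rows 24-31 [x1,x2,x3=011]: 11101111  (ones: 7)
  rows 32-39 [x1,x2,x3=100]: 11101111  (ones: 7)
  rows 40-47 [x1,x2,x3=101]: 11101111  (ones: 7)
  rows 48-55 [x1,x2,x3=110]: 11101111  (ones: 7)
  rows 56-63 [x1,x2,x3=111]: 11101111  (ones: 7)
Count of 1-rows = 7+7+7+7+7+7+7+7 = 56

56


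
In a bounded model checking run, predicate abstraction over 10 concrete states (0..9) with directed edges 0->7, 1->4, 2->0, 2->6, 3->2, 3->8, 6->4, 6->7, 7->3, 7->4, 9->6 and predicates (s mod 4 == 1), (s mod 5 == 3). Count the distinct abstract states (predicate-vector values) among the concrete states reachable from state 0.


BFS from 0:
Concrete reachable: {0, 2, 3, 4, 6, 7, 8}
Abstract via predicates (s mod 4 == 1), (s mod 5 == 3):
  (0,0) <- {0, 2, 4, 6, 7}
  (0,1) <- {3, 8}
Distinct abstract states = 2

2


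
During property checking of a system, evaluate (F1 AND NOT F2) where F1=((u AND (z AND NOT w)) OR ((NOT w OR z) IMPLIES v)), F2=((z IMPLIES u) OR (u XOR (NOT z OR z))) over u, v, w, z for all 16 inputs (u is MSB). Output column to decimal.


F1 = ((u AND (z AND NOT w)) OR ((NOT w OR z) IMPLIES v))
F2 = ((z IMPLIES u) OR (u XOR (NOT z OR z)))
Counterexample to F1=>F2 is where F1=1 and F2=0.
Evaluate each row (bits = u,v,w,z, MSB first):
  row 0 [0000]: F1=0 F2=1 -> F1&~F2 -> 0
  row 1 [0001]: F1=0 F2=1 -> F1&~F2 -> 0
  row 2 [0010]: F1=1 F2=1 -> F1&~F2 -> 0
  row 3 [0011]: F1=0 F2=1 -> F1&~F2 -> 0
  row 4 [0100]: F1=1 F2=1 -> F1&~F2 -> 0
  row 5 [0101]: F1=1 F2=1 -> F1&~F2 -> 0
  row 6 [0110]: F1=1 F2=1 -> F1&~F2 -> 0
  row 7 [0111]: F1=1 F2=1 -> F1&~F2 -> 0
  row 8 [1000]: F1=0 F2=1 -> F1&~F2 -> 0
  row 9 [1001]: F1=1 F2=1 -> F1&~F2 -> 0
  row 10 [1010]: F1=1 F2=1 -> F1&~F2 -> 0
  row 11 [1011]: F1=0 F2=1 -> F1&~F2 -> 0
  row 12 [1100]: F1=1 F2=1 -> F1&~F2 -> 0
  row 13 [1101]: F1=1 F2=1 -> F1&~F2 -> 0
  row 14 [1110]: F1=1 F2=1 -> F1&~F2 -> 0
  row 15 [1111]: F1=1 F2=1 -> F1&~F2 -> 0
Full result column, 4 rows per line (u,v fixed per line; w,z runs 00..11 left to right):
  rows 0-3 [u,v=00]: 0000  = hex 0
  rows 4-7 [u,v=01]: 0000  = hex 0
  rows 8-11 [u,v=10]: 0000  = hex 0
  rows 12-15 [u,v=11]: 0000  = hex 0
Counterexample vector (row 0 .. row 15) = 0000000000000000
Output column grouped in 4s = 0000 0000 0000 0000 = 0x0000
Convert to decimal digit by digit (value = value*16 + digit):
  0 -> 0
  0*16 + 0 = 0
  0*16 + 0 = 0
  0*16 + 0 = 0
Decimal = 0

0


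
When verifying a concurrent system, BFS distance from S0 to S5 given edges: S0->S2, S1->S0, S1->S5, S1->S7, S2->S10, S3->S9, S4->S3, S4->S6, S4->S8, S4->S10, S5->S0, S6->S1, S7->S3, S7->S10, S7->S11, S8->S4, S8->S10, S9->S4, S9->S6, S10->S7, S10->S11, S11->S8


BFS layer-by-layer from S0:
  dist 0: {S0}
  dist 1: {S2}
  dist 2: {S10}
  dist 3: {S7, S11}
  dist 4: {S3, S8}
  dist 5: {S4, S9}
  dist 6: {S6}
  dist 7: {S1}
  dist 8: {S5}
  -> S5 reached at distance 8
Shortest path length = 8

8


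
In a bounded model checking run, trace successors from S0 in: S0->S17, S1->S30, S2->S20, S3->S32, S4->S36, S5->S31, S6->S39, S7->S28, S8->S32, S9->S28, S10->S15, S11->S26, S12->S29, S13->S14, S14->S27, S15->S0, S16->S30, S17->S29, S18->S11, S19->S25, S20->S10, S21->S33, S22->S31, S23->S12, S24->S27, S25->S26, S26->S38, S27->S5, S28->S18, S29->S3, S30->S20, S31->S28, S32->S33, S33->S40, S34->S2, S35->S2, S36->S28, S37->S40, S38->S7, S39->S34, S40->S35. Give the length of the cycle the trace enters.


Trace from S0 until a state repeats:
  S0 -> S17 -> S29 -> S3 -> S32 -> S33 -> S40 -> S35 -> S2 -> S20 -> S10 -> S15 -> S0
S0 first seen at step 0, revisited at step 12.
Cycle length = 12 - 0 = 12

12


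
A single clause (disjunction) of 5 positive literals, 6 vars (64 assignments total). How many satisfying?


Step 1: Total=2^6=64
Step 2: Unsat when all 5 false: 2^1=2
Step 3: Sat=64-2=62

62


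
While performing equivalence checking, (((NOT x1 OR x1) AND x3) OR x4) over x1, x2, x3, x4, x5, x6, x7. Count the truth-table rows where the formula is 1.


Formula: (((NOT x1 OR x1) AND x3) OR x4) over 7 vars (128 rows)
Evaluate each row (x1, x2, x3, x4, x5, x6, x7 as bits, MSB first):
  row 0 [0000000]: (((NOT 0 OR 0) AND 0) OR 0) -> 0
  row 1 [0000001]: (((NOT 0 OR 0) AND 0) OR 0) -> 0
  row 2 [0000010]: (((NOT 0 OR 0) AND 0) OR 0) -> 0
  row 3 [0000011]: (((NOT 0 OR 0) AND 0) OR 0) -> 0
  row 4 [0000100]: (((NOT 0 OR 0) AND 0) OR 0) -> 0
  (every remaining row is evaluated the same way; all 128 results are listed next)
Full result column, 8 rows per line (x1,x2,x3,x4 fixed per line; x5,x6,x7 runs 000..111 left to right):
  rows 0-7 [x1,x2,x3,x4=0000]: 00000000  (ones: 0)
  rows 8-15 [x1,x2,x3,x4=0001]: 11111111  (ones: 8)
  rows 16-23 [x1,x2,x3,x4=0010]: 11111111  (ones: 8)
  rows 24-31 [x1,x2,x3,x4=0011]: 11111111  (ones: 8)
  rows 32-39 [x1,x2,x3,x4=0100]: 00000000  (ones: 0)
  rows 40-47 [x1,x2,x3,x4=0101]: 11111111  (ones: 8)
  rows 48-55 [x1,x2,x3,x4=0110]: 11111111  (ones: 8)
  rows 56-63 [x1,x2,x3,x4=0111]: 11111111  (ones: 8)
  rows 64-71 [x1,x2,x3,x4=1000]: 00000000  (ones: 0)
  rows 72-79 [x1,x2,x3,x4=1001]: 11111111  (ones: 8)
  rows 80-87 [x1,x2,x3,x4=1010]: 11111111  (ones: 8)
  rows 88-95 [x1,x2,x3,x4=1011]: 11111111  (ones: 8)
  rows 96-103 [x1,x2,x3,x4=1100]: 00000000  (ones: 0)
  rows 104-111 [x1,x2,x3,x4=1101]: 11111111  (ones: 8)
  rows 112-119 [x1,x2,x3,x4=1110]: 11111111  (ones: 8)
  rows 120-127 [x1,x2,x3,x4=1111]: 11111111  (ones: 8)
Count of 1-rows = 0+8+8+8+0+8+8+8+0+8+8+8+0+8+8+8 = 96

96


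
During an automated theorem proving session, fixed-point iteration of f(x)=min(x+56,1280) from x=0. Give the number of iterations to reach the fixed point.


Step 1: x=0, cap=1280, increment=56
Step 2: x grows by 56 each step until capped at 1280; fixed point is x=1280
Step 3: iterations = ceil(1280/56) = 23

23


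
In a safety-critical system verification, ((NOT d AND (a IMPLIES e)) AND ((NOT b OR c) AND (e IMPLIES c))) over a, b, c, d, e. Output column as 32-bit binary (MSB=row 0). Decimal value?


Formula: ((NOT d AND (a IMPLIES e)) AND ((NOT b OR c) AND (e IMPLIES c))) over a, b, c, d, e (32 rows)
Evaluate each row (bits = a,b,c,d,e, MSB first):
  row 0 [00000]: ((NOT 0 AND (0 IMPLIES 0)) AND ((NOT 0 OR 0) AND (0 IMPLIES 0))) -> 1
  row 1 [00001]: ((NOT 0 AND (0 IMPLIES 1)) AND ((NOT 0 OR 0) AND (1 IMPLIES 0))) -> 0
  row 2 [00010]: ((NOT 1 AND (0 IMPLIES 0)) AND ((NOT 0 OR 0) AND (0 IMPLIES 0))) -> 0
  row 3 [00011]: ((NOT 1 AND (0 IMPLIES 1)) AND ((NOT 0 OR 0) AND (1 IMPLIES 0))) -> 0
  row 4 [00100]: ((NOT 0 AND (0 IMPLIES 0)) AND ((NOT 0 OR 1) AND (0 IMPLIES 1))) -> 1
  row 5 [00101]: ((NOT 0 AND (0 IMPLIES 1)) AND ((NOT 0 OR 1) AND (1 IMPLIES 1))) -> 1
  row 6 [00110]: ((NOT 1 AND (0 IMPLIES 0)) AND ((NOT 0 OR 1) AND (0 IMPLIES 1))) -> 0
  row 7 [00111]: ((NOT 1 AND (0 IMPLIES 1)) AND ((NOT 0 OR 1) AND (1 IMPLIES 1))) -> 0
  row 8 [01000]: ((NOT 0 AND (0 IMPLIES 0)) AND ((NOT 1 OR 0) AND (0 IMPLIES 0))) -> 0
  row 9 [01001]: ((NOT 0 AND (0 IMPLIES 1)) AND ((NOT 1 OR 0) AND (1 IMPLIES 0))) -> 0
  row 10 [01010]: ((NOT 1 AND (0 IMPLIES 0)) AND ((NOT 1 OR 0) AND (0 IMPLIES 0))) -> 0
  row 11 [01011]: ((NOT 1 AND (0 IMPLIES 1)) AND ((NOT 1 OR 0) AND (1 IMPLIES 0))) -> 0
  row 12 [01100]: ((NOT 0 AND (0 IMPLIES 0)) AND ((NOT 1 OR 1) AND (0 IMPLIES 1))) -> 1
  row 13 [01101]: ((NOT 0 AND (0 IMPLIES 1)) AND ((NOT 1 OR 1) AND (1 IMPLIES 1))) -> 1
  row 14 [01110]: ((NOT 1 AND (0 IMPLIES 0)) AND ((NOT 1 OR 1) AND (0 IMPLIES 1))) -> 0
  row 15 [01111]: ((NOT 1 AND (0 IMPLIES 1)) AND ((NOT 1 OR 1) AND (1 IMPLIES 1))) -> 0
  row 16 [10000]: ((NOT 0 AND (1 IMPLIES 0)) AND ((NOT 0 OR 0) AND (0 IMPLIES 0))) -> 0
  row 17 [10001]: ((NOT 0 AND (1 IMPLIES 1)) AND ((NOT 0 OR 0) AND (1 IMPLIES 0))) -> 0
  row 18 [10010]: ((NOT 1 AND (1 IMPLIES 0)) AND ((NOT 0 OR 0) AND (0 IMPLIES 0))) -> 0
  row 19 [10011]: ((NOT 1 AND (1 IMPLIES 1)) AND ((NOT 0 OR 0) AND (1 IMPLIES 0))) -> 0
  row 20 [10100]: ((NOT 0 AND (1 IMPLIES 0)) AND ((NOT 0 OR 1) AND (0 IMPLIES 1))) -> 0
  row 21 [10101]: ((NOT 0 AND (1 IMPLIES 1)) AND ((NOT 0 OR 1) AND (1 IMPLIES 1))) -> 1
  row 22 [10110]: ((NOT 1 AND (1 IMPLIES 0)) AND ((NOT 0 OR 1) AND (0 IMPLIES 1))) -> 0
  row 23 [10111]: ((NOT 1 AND (1 IMPLIES 1)) AND ((NOT 0 OR 1) AND (1 IMPLIES 1))) -> 0
  row 24 [11000]: ((NOT 0 AND (1 IMPLIES 0)) AND ((NOT 1 OR 0) AND (0 IMPLIES 0))) -> 0
  row 25 [11001]: ((NOT 0 AND (1 IMPLIES 1)) AND ((NOT 1 OR 0) AND (1 IMPLIES 0))) -> 0
  row 26 [11010]: ((NOT 1 AND (1 IMPLIES 0)) AND ((NOT 1 OR 0) AND (0 IMPLIES 0))) -> 0
  row 27 [11011]: ((NOT 1 AND (1 IMPLIES 1)) AND ((NOT 1 OR 0) AND (1 IMPLIES 0))) -> 0
  row 28 [11100]: ((NOT 0 AND (1 IMPLIES 0)) AND ((NOT 1 OR 1) AND (0 IMPLIES 1))) -> 0
  row 29 [11101]: ((NOT 0 AND (1 IMPLIES 1)) AND ((NOT 1 OR 1) AND (1 IMPLIES 1))) -> 1
  row 30 [11110]: ((NOT 1 AND (1 IMPLIES 0)) AND ((NOT 1 OR 1) AND (0 IMPLIES 1))) -> 0
  row 31 [11111]: ((NOT 1 AND (1 IMPLIES 1)) AND ((NOT 1 OR 1) AND (1 IMPLIES 1))) -> 0
Full result column, 4 rows per line (a,b,c fixed per line; d,e runs 00..11 left to right):
  rows 0-3 [a,b,c=000]: 1000  = hex 8
  rows 4-7 [a,b,c=001]: 1100  = hex C
  rows 8-11 [a,b,c=010]: 0000  = hex 0
  rows 12-15 [a,b,c=011]: 1100  = hex C
  rows 16-19 [a,b,c=100]: 0000  = hex 0
  rows 20-23 [a,b,c=101]: 0100  = hex 4
  rows 24-27 [a,b,c=110]: 0000  = hex 0
  rows 28-31 [a,b,c=111]: 0100  = hex 4
Output column (row 0 .. row 31) = 10001100000011000000010000000100
Output column grouped in 4s = 1000 1100 0000 1100 0000 0100 0000 0100 = 0x8C0C0404
Convert to decimal digit by digit (value = value*16 + digit):
  8 -> 8
  8*16 + 12 (C) = 140
  140*16 + 0 = 2240
  2240*16 + 12 (C) = 35852
  35852*16 + 0 = 573632
  573632*16 + 4 = 9178116
  9178116*16 + 0 = 146849856
  146849856*16 + 4 = 2349597700
Decimal = 2349597700

2349597700
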